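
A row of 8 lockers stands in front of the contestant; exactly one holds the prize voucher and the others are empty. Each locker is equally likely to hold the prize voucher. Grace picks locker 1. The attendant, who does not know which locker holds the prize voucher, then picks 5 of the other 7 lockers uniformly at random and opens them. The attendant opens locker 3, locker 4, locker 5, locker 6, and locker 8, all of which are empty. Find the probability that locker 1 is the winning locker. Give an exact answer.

1/3

Consider each possible location of the prize voucher in turn.
If it is in any of lockers 1, 2, and 7 (prior 1/8 each): the attendant picks exactly this set with probability 1/21 regardless, and none is the prize; weight (1/8)·(1/21) = 1/168 each.
If it is in any of lockers 3, 4, 5, 6, and 8 (prior 1/8 each): that locker was opened and seen not to hold the prize — ruled out; weight (1/8)·0 = 0 each.
The weights sum to 1/56.
So P(the prize voucher in locker 1 | the attendant opened locker 3, locker 4, locker 5, locker 6, and locker 8) = (1/168) / (1/56) = 1/3.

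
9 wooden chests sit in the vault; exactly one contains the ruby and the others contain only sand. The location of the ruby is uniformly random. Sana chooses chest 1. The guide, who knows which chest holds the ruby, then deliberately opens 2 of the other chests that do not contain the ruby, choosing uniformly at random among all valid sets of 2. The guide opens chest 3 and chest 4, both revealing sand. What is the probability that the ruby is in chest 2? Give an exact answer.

4/27

Apply Bayes' rule, conditioning on where the ruby actually is.
If it is in chest 1 (prior 1/9): the guide has 28 equally likely choices, so probability 1/28; weight (1/9)·(1/28) = 1/252.
If it is in any of chests 2, 5, 6, 7, 8, and 9 (prior 1/9 each): the guide has 21 equally likely choices, so probability 1/21; weight (1/9)·(1/21) = 1/189 each.
If it is in either of chests 3 and 4 (prior 1/9 each): that chest was opened and seen not to hold the prize — ruled out; weight (1/9)·0 = 0 each.
The weights sum to 1/28.
So P(the ruby in chest 2 | the guide opened chest 3 and chest 4) = (1/189) / (1/28) = 4/27.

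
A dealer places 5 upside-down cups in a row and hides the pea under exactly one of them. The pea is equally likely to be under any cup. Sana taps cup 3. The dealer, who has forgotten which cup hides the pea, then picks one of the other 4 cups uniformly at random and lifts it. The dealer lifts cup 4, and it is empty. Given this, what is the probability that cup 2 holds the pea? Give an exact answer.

Condition on the true location of the pea.
If it is under any of cups 1, 2, 3, and 5 (prior 1/5 each): the dealer picks cup 4 with probability 1/4 regardless, and it is not the prize; weight (1/5)·(1/4) = 1/20 each.
If it is under cup 4 (prior 1/5): the dealer opened cup 4, so this case is ruled out; weight (1/5)·0 = 0.
The weights sum to 1/5.
So P(the pea under cup 2 | the dealer opened cup 4) = (1/20) / (1/5) = 1/4.

1/4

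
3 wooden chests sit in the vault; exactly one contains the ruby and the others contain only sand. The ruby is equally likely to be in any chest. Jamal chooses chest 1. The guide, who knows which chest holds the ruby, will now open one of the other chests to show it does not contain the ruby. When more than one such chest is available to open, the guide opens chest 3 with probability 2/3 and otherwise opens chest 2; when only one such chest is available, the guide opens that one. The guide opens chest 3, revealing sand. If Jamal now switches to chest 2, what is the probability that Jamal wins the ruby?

Apply Bayes' rule, conditioning on where the ruby actually is.
If it is in chest 1 (prior 1/3): chest 3 is available, opened with probability 2/3; weight (1/3)·(2/3) = 2/9.
If it is in chest 2 (prior 1/3): only chest 3 is available, probability 1; weight (1/3)·1 = 1/3.
If it is in chest 3 (prior 1/3): the guide opened chest 3, so this case is ruled out; weight (1/3)·0 = 0.
The weights sum to 5/9.
So P(the ruby in chest 2 | the guide opened chest 3) = (1/3) / (5/9) = 3/5.

3/5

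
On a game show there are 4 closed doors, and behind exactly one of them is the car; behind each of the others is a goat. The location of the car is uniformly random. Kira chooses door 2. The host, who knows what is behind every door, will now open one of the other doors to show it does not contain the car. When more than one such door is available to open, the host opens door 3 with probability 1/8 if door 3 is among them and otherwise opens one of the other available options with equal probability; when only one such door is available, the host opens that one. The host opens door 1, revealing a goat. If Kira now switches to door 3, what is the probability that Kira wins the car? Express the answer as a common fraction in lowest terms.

Apply Bayes' rule, conditioning on where the car actually is.
If it is behind door 1 (prior 1/4): the host opened door 1, so this case is ruled out; weight (1/4)·0 = 0.
If it is behind door 2 (prior 1/4): door 3 is available but not opened; door 1 gets probability (1 − 1/8)/2 = 7/16; weight (1/4)·(7/16) = 7/64.
If it is behind door 3 (prior 1/4): door 3 holds the prize so is unavailable; the host chooses uniformly among the 2 others, probability 1/2; weight (1/4)·(1/2) = 1/8.
If it is behind door 4 (prior 1/4): door 3 is available but not opened, probability 7/8; weight (1/4)·(7/8) = 7/32.
The weights sum to 29/64.
So P(the car behind door 3 | the host opened door 1) = (1/8) / (29/64) = 8/29.

8/29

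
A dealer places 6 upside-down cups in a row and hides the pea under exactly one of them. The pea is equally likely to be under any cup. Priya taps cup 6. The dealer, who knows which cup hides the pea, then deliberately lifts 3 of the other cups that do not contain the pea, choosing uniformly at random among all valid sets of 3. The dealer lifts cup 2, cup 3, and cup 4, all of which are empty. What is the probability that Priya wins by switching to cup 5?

Consider each possible location of the pea in turn.
If it is under either of cups 1 and 5 (prior 1/6 each): the dealer has 4 equally likely choices, so probability 1/4; weight (1/6)·(1/4) = 1/24 each.
If it is under any of cups 2, 3, and 4 (prior 1/6 each): that cup was opened and seen not to hold the prize — ruled out; weight (1/6)·0 = 0 each.
If it is under cup 6 (prior 1/6): the dealer has 10 equally likely choices, so probability 1/10; weight (1/6)·(1/10) = 1/60.
The weights sum to 1/10.
So P(the pea under cup 5 | the dealer opened cup 2, cup 3, and cup 4) = (1/24) / (1/10) = 5/12.

5/12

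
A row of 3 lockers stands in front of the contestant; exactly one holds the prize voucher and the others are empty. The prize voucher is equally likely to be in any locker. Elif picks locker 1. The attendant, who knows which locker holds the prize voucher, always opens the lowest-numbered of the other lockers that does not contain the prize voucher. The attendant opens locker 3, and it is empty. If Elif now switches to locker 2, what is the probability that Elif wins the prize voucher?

Condition on the true location of the prize voucher.
If it is in locker 1 (prior 1/3): the attendant would have opened locker 2 instead, probability 0; weight (1/3)·0 = 0.
If it is in locker 2 (prior 1/3): locker 3 is the lowest-numbered option available, probability 1; weight (1/3)·1 = 1/3.
If it is in locker 3 (prior 1/3): the attendant opened locker 3, so this case is ruled out; weight (1/3)·0 = 0.
The weights sum to 1/3.
So P(the prize voucher in locker 2 | the attendant opened locker 3) = (1/3) / (1/3) = 1.

1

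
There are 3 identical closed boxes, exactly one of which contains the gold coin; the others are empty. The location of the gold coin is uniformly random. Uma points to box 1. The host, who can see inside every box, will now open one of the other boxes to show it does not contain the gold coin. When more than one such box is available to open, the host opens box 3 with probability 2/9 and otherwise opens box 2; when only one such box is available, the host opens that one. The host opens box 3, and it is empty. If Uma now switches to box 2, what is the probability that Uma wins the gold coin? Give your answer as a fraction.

Apply Bayes' rule, conditioning on where the gold coin actually is.
If it is in box 1 (prior 1/3): box 3 is available, opened with probability 2/9; weight (1/3)·(2/9) = 2/27.
If it is in box 2 (prior 1/3): only box 3 is available, probability 1; weight (1/3)·1 = 1/3.
If it is in box 3 (prior 1/3): the host opened box 3, so this case is ruled out; weight (1/3)·0 = 0.
The weights sum to 11/27.
So P(the gold coin in box 2 | the host opened box 3) = (1/3) / (11/27) = 9/11.

9/11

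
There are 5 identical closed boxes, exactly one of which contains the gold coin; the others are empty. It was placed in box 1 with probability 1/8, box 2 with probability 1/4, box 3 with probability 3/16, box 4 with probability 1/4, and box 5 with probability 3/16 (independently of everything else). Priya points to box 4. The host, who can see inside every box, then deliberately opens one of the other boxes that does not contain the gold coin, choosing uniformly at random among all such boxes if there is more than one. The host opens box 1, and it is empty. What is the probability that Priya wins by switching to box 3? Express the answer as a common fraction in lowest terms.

Condition on the true location of the gold coin.
If it is in box 1 (prior 1/8): the host opened box 1, so this case is ruled out; weight (1/8)·0 = 0.
If it is in box 2 (prior 1/4): the host has 3 equally likely choices, so probability 1/3; weight (1/4)·(1/3) = 1/12.
If it is in either of boxes 3 and 5 (prior 3/16 each): the host has 3 equally likely choices, so probability 1/3; weight (3/16)·(1/3) = 1/16 each.
If it is in box 4 (prior 1/4): the host has 4 equally likely choices, so probability 1/4; weight (1/4)·(1/4) = 1/16.
The weights sum to 13/48.
So P(the gold coin in box 3 | the host opened box 1) = (1/16) / (13/48) = 3/13.

3/13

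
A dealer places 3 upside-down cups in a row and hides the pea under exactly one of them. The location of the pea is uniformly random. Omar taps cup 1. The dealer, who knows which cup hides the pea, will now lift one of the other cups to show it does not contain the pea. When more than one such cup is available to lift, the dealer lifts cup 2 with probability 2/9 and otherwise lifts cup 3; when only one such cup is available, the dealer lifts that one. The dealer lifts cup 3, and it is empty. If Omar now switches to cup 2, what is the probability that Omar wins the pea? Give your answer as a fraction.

Apply Bayes' rule, conditioning on where the pea actually is.
If it is under cup 1 (prior 1/3): cup 2 is available but not opened, probability 7/9; weight (1/3)·(7/9) = 7/27.
If it is under cup 2 (prior 1/3): only cup 3 is available, probability 1; weight (1/3)·1 = 1/3.
If it is under cup 3 (prior 1/3): the dealer opened cup 3, so this case is ruled out; weight (1/3)·0 = 0.
The weights sum to 16/27.
So P(the pea under cup 2 | the dealer opened cup 3) = (1/3) / (16/27) = 9/16.

9/16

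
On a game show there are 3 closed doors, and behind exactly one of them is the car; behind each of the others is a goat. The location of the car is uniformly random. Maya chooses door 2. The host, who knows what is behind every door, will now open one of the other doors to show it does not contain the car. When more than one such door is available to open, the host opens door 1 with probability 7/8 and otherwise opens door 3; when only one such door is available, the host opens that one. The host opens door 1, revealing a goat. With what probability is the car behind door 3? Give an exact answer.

8/15

Apply Bayes' rule, conditioning on where the car actually is.
If it is behind door 1 (prior 1/3): the host opened door 1, so this case is ruled out; weight (1/3)·0 = 0.
If it is behind door 2 (prior 1/3): door 1 is available, opened with probability 7/8; weight (1/3)·(7/8) = 7/24.
If it is behind door 3 (prior 1/3): only door 1 is available, probability 1; weight (1/3)·1 = 1/3.
The weights sum to 5/8.
So P(the car behind door 3 | the host opened door 1) = (1/3) / (5/8) = 8/15.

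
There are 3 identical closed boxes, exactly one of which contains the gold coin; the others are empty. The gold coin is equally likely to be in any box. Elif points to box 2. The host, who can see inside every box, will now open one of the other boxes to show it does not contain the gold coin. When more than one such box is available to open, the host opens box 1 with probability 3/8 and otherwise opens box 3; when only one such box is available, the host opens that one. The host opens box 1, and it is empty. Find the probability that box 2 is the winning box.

Apply Bayes' rule, conditioning on where the gold coin actually is.
If it is in box 1 (prior 1/3): the host opened box 1, so this case is ruled out; weight (1/3)·0 = 0.
If it is in box 2 (prior 1/3): box 1 is available, opened with probability 3/8; weight (1/3)·(3/8) = 1/8.
If it is in box 3 (prior 1/3): only box 1 is available, probability 1; weight (1/3)·1 = 1/3.
The weights sum to 11/24.
So P(the gold coin in box 2 | the host opened box 1) = (1/8) / (11/24) = 3/11.

3/11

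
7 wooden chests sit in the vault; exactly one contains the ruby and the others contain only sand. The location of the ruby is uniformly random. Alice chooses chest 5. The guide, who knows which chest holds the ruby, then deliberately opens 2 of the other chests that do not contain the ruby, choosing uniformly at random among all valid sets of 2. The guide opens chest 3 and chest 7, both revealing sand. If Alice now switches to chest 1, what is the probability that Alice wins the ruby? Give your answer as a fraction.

Condition on the true location of the ruby.
If it is in any of chests 1, 2, 4, and 6 (prior 1/7 each): the guide has 10 equally likely choices, so probability 1/10; weight (1/7)·(1/10) = 1/70 each.
If it is in either of chests 3 and 7 (prior 1/7 each): that chest was opened and seen not to hold the prize — ruled out; weight (1/7)·0 = 0 each.
If it is in chest 5 (prior 1/7): the guide has 15 equally likely choices, so probability 1/15; weight (1/7)·(1/15) = 1/105.
The weights sum to 1/15.
So P(the ruby in chest 1 | the guide opened chest 3 and chest 7) = (1/70) / (1/15) = 3/14.

3/14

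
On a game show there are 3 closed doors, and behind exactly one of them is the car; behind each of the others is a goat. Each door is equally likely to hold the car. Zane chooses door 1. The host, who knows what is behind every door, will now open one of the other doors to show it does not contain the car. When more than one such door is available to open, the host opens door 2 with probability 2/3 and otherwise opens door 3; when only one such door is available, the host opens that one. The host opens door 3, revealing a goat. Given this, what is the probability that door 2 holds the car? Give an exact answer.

3/4

Consider each possible location of the car in turn.
If it is behind door 1 (prior 1/3): door 2 is available but not opened, probability 1/3; weight (1/3)·(1/3) = 1/9.
If it is behind door 2 (prior 1/3): only door 3 is available, probability 1; weight (1/3)·1 = 1/3.
If it is behind door 3 (prior 1/3): the host opened door 3, so this case is ruled out; weight (1/3)·0 = 0.
The weights sum to 4/9.
So P(the car behind door 2 | the host opened door 3) = (1/3) / (4/9) = 3/4.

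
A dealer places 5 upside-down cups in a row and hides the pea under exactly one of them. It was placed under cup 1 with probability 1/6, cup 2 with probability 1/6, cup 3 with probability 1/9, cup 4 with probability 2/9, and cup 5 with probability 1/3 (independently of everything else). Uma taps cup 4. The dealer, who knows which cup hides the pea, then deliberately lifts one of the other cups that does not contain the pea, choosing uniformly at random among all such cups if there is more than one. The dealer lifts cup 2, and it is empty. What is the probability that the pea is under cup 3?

1/7

Apply Bayes' rule, conditioning on where the pea actually is.
If it is under cup 1 (prior 1/6): the dealer has 3 equally likely choices, so probability 1/3; weight (1/6)·(1/3) = 1/18.
If it is under cup 2 (prior 1/6): the dealer opened cup 2, so this case is ruled out; weight (1/6)·0 = 0.
If it is under cup 3 (prior 1/9): the dealer has 3 equally likely choices, so probability 1/3; weight (1/9)·(1/3) = 1/27.
If it is under cup 4 (prior 2/9): the dealer has 4 equally likely choices, so probability 1/4; weight (2/9)·(1/4) = 1/18.
If it is under cup 5 (prior 1/3): the dealer has 3 equally likely choices, so probability 1/3; weight (1/3)·(1/3) = 1/9.
The weights sum to 7/27.
So P(the pea under cup 3 | the dealer opened cup 2) = (1/27) / (7/27) = 1/7.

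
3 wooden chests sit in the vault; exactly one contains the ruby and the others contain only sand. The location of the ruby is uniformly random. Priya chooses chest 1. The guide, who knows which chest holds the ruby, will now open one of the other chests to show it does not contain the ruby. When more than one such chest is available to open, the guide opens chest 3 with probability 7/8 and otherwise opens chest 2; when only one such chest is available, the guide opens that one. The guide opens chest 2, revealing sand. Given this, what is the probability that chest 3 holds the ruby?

Apply Bayes' rule, conditioning on where the ruby actually is.
If it is in chest 1 (prior 1/3): chest 3 is available but not opened, probability 1/8; weight (1/3)·(1/8) = 1/24.
If it is in chest 2 (prior 1/3): the guide opened chest 2, so this case is ruled out; weight (1/3)·0 = 0.
If it is in chest 3 (prior 1/3): only chest 2 is available, probability 1; weight (1/3)·1 = 1/3.
The weights sum to 3/8.
So P(the ruby in chest 3 | the guide opened chest 2) = (1/3) / (3/8) = 8/9.

8/9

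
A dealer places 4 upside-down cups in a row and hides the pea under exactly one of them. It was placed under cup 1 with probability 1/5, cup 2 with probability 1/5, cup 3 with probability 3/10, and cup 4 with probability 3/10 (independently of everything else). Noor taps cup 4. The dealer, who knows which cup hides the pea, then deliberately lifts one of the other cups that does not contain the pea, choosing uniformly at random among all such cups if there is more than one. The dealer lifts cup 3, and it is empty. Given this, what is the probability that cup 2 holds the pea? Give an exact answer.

1/3

Apply Bayes' rule, conditioning on where the pea actually is.
If it is under either of cups 1 and 2 (prior 1/5 each): the dealer has 2 equally likely choices, so probability 1/2; weight (1/5)·(1/2) = 1/10 each.
If it is under cup 3 (prior 3/10): the dealer opened cup 3, so this case is ruled out; weight (3/10)·0 = 0.
If it is under cup 4 (prior 3/10): the dealer has 3 equally likely choices, so probability 1/3; weight (3/10)·(1/3) = 1/10.
The weights sum to 3/10.
So P(the pea under cup 2 | the dealer opened cup 3) = (1/10) / (3/10) = 1/3.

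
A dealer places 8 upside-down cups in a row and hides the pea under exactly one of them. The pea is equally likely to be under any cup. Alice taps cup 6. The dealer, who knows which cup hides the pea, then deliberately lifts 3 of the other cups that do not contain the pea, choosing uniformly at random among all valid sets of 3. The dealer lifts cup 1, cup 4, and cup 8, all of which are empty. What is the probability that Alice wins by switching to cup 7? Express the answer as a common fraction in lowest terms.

7/32

Apply Bayes' rule, conditioning on where the pea actually is.
If it is under any of cups 1, 4, and 8 (prior 1/8 each): that cup was opened and seen not to hold the prize — ruled out; weight (1/8)·0 = 0 each.
If it is under any of cups 2, 3, 5, and 7 (prior 1/8 each): the dealer has 20 equally likely choices, so probability 1/20; weight (1/8)·(1/20) = 1/160 each.
If it is under cup 6 (prior 1/8): the dealer has 35 equally likely choices, so probability 1/35; weight (1/8)·(1/35) = 1/280.
The weights sum to 1/35.
So P(the pea under cup 7 | the dealer opened cup 1, cup 4, and cup 8) = (1/160) / (1/35) = 7/32.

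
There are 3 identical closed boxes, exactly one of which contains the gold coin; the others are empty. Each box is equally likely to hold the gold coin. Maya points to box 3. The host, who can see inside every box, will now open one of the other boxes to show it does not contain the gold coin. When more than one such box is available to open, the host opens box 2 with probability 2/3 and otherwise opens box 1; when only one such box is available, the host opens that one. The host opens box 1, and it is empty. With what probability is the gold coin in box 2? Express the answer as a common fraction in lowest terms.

Apply Bayes' rule, conditioning on where the gold coin actually is.
If it is in box 1 (prior 1/3): the host opened box 1, so this case is ruled out; weight (1/3)·0 = 0.
If it is in box 2 (prior 1/3): only box 1 is available, probability 1; weight (1/3)·1 = 1/3.
If it is in box 3 (prior 1/3): box 2 is available but not opened, probability 1/3; weight (1/3)·(1/3) = 1/9.
The weights sum to 4/9.
So P(the gold coin in box 2 | the host opened box 1) = (1/3) / (4/9) = 3/4.

3/4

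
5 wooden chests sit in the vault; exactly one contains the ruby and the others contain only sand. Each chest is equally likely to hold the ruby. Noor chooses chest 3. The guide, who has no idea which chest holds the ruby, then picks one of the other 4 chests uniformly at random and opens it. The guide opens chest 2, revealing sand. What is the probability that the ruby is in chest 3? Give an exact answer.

1/4

Condition on the true location of the ruby.
If it is in any of chests 1, 3, 4, and 5 (prior 1/5 each): the guide picks chest 2 with probability 1/4 regardless, and it is not the prize; weight (1/5)·(1/4) = 1/20 each.
If it is in chest 2 (prior 1/5): the guide opened chest 2, so this case is ruled out; weight (1/5)·0 = 0.
The weights sum to 1/5.
So P(the ruby in chest 3 | the guide opened chest 2) = (1/20) / (1/5) = 1/4.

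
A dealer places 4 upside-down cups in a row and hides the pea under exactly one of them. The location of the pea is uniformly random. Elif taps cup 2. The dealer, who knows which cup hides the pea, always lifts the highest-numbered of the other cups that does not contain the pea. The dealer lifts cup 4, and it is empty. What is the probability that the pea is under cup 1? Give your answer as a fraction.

Consider each possible location of the pea in turn.
If it is under any of cups 1, 2, and 3 (prior 1/4 each): cup 4 is the highest-numbered option available, probability 1; weight (1/4)·1 = 1/4 each.
If it is under cup 4 (prior 1/4): the dealer opened cup 4, so this case is ruled out; weight (1/4)·0 = 0.
The weights sum to 3/4.
So P(the pea under cup 1 | the dealer opened cup 4) = (1/4) / (3/4) = 1/3.

1/3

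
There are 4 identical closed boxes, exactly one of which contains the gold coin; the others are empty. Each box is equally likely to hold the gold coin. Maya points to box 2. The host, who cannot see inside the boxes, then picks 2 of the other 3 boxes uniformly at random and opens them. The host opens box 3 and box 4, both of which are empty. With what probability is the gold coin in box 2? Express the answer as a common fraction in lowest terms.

1/2

Consider each possible location of the gold coin in turn.
If it is in either of boxes 1 and 2 (prior 1/4 each): the host picks exactly this set with probability 1/3 regardless, and none is the prize; weight (1/4)·(1/3) = 1/12 each.
If it is in either of boxes 3 and 4 (prior 1/4 each): that box was opened and seen not to hold the prize — ruled out; weight (1/4)·0 = 0 each.
The weights sum to 1/6.
So P(the gold coin in box 2 | the host opened box 3 and box 4) = (1/12) / (1/6) = 1/2.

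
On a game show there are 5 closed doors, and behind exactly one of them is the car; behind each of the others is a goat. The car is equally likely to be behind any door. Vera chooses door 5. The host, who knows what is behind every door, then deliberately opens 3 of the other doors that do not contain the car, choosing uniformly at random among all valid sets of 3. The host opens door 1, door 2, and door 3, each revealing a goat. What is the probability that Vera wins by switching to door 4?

4/5

Apply Bayes' rule, conditioning on where the car actually is.
If it is behind any of doors 1, 2, and 3 (prior 1/5 each): that door was opened and seen not to hold the prize — ruled out; weight (1/5)·0 = 0 each.
If it is behind door 4 (prior 1/5): the host has no choice, probability 1; weight (1/5)·1 = 1/5.
If it is behind door 5 (prior 1/5): the host has 4 equally likely choices, so probability 1/4; weight (1/5)·(1/4) = 1/20.
The weights sum to 1/4.
So P(the car behind door 4 | the host opened door 1, door 2, and door 3) = (1/5) / (1/4) = 4/5.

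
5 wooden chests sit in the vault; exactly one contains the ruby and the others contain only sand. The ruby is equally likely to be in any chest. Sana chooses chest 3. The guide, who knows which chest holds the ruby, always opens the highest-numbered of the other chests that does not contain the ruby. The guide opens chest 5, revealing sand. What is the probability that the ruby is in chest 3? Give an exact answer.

1/4

Apply Bayes' rule, conditioning on where the ruby actually is.
If it is in any of chests 1, 2, 3, and 4 (prior 1/5 each): chest 5 is the highest-numbered option available, probability 1; weight (1/5)·1 = 1/5 each.
If it is in chest 5 (prior 1/5): the guide opened chest 5, so this case is ruled out; weight (1/5)·0 = 0.
The weights sum to 4/5.
So P(the ruby in chest 3 | the guide opened chest 5) = (1/5) / (4/5) = 1/4.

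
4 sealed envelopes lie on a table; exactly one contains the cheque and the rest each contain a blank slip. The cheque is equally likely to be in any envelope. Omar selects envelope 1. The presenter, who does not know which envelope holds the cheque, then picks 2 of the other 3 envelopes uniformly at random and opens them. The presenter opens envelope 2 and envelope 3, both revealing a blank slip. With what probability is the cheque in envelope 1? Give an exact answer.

Condition on the true location of the cheque.
If it is in either of envelopes 1 and 4 (prior 1/4 each): the presenter picks exactly this set with probability 1/3 regardless, and none is the prize; weight (1/4)·(1/3) = 1/12 each.
If it is in either of envelopes 2 and 3 (prior 1/4 each): that envelope was opened and seen not to hold the prize — ruled out; weight (1/4)·0 = 0 each.
The weights sum to 1/6.
So P(the cheque in envelope 1 | the presenter opened envelope 2 and envelope 3) = (1/12) / (1/6) = 1/2.

1/2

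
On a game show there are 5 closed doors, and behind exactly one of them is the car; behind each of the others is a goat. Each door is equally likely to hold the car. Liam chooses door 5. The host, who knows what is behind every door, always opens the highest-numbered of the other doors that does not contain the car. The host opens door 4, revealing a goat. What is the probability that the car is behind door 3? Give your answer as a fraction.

Apply Bayes' rule, conditioning on where the car actually is.
If it is behind any of doors 1, 2, 3, and 5 (prior 1/5 each): door 4 is the highest-numbered option available, probability 1; weight (1/5)·1 = 1/5 each.
If it is behind door 4 (prior 1/5): the host opened door 4, so this case is ruled out; weight (1/5)·0 = 0.
The weights sum to 4/5.
So P(the car behind door 3 | the host opened door 4) = (1/5) / (4/5) = 1/4.

1/4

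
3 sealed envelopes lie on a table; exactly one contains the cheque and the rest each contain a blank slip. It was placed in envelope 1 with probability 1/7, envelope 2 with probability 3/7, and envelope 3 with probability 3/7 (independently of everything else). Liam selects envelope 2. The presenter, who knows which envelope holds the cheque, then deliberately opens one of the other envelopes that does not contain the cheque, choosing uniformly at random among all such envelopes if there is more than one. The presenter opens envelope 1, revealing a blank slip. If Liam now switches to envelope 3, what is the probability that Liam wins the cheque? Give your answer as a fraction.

Condition on the true location of the cheque.
If it is in envelope 1 (prior 1/7): the presenter opened envelope 1, so this case is ruled out; weight (1/7)·0 = 0.
If it is in envelope 2 (prior 3/7): the presenter has 2 equally likely choices, so probability 1/2; weight (3/7)·(1/2) = 3/14.
If it is in envelope 3 (prior 3/7): the presenter has no choice, probability 1; weight (3/7)·1 = 3/7.
The weights sum to 9/14.
So P(the cheque in envelope 3 | the presenter opened envelope 1) = (3/7) / (9/14) = 2/3.

2/3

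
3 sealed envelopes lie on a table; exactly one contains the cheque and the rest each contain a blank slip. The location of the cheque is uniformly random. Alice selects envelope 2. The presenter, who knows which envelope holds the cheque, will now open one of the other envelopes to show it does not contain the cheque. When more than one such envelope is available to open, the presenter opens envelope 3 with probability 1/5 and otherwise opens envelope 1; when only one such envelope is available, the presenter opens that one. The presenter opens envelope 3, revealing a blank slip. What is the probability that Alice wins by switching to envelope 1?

5/6

Condition on the true location of the cheque.
If it is in envelope 1 (prior 1/3): only envelope 3 is available, probability 1; weight (1/3)·1 = 1/3.
If it is in envelope 2 (prior 1/3): envelope 3 is available, opened with probability 1/5; weight (1/3)·(1/5) = 1/15.
If it is in envelope 3 (prior 1/3): the presenter opened envelope 3, so this case is ruled out; weight (1/3)·0 = 0.
The weights sum to 2/5.
So P(the cheque in envelope 1 | the presenter opened envelope 3) = (1/3) / (2/5) = 5/6.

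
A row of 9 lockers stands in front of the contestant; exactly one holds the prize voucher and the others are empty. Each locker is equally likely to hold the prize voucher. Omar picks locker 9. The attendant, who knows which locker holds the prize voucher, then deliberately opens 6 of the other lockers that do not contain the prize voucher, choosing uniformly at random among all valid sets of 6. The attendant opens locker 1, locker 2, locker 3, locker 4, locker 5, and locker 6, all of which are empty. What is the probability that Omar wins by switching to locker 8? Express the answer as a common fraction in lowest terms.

Condition on the true location of the prize voucher.
If it is in any of lockers 1, 2, 3, 4, 5, and 6 (prior 1/9 each): that locker was opened and seen not to hold the prize — ruled out; weight (1/9)·0 = 0 each.
If it is in either of lockers 7 and 8 (prior 1/9 each): the attendant has 7 equally likely choices, so probability 1/7; weight (1/9)·(1/7) = 1/63 each.
If it is in locker 9 (prior 1/9): the attendant has 28 equally likely choices, so probability 1/28; weight (1/9)·(1/28) = 1/252.
The weights sum to 1/28.
So P(the prize voucher in locker 8 | the attendant opened locker 1, locker 2, locker 3, locker 4, locker 5, and locker 6) = (1/63) / (1/28) = 4/9.

4/9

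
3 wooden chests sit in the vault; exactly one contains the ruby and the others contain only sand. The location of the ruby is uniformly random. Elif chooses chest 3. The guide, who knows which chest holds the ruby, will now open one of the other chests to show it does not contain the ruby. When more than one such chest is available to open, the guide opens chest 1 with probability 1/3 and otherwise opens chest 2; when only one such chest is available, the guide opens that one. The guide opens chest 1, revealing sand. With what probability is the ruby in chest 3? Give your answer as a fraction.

Consider each possible location of the ruby in turn.
If it is in chest 1 (prior 1/3): the guide opened chest 1, so this case is ruled out; weight (1/3)·0 = 0.
If it is in chest 2 (prior 1/3): only chest 1 is available, probability 1; weight (1/3)·1 = 1/3.
If it is in chest 3 (prior 1/3): chest 1 is available, opened with probability 1/3; weight (1/3)·(1/3) = 1/9.
The weights sum to 4/9.
So P(the ruby in chest 3 | the guide opened chest 1) = (1/9) / (4/9) = 1/4.

1/4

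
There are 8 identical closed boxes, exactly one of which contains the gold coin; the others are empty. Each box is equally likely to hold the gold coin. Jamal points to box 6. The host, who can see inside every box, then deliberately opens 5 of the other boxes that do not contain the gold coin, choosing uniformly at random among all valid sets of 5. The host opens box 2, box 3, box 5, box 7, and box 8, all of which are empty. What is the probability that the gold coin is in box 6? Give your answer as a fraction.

Consider each possible location of the gold coin in turn.
If it is in either of boxes 1 and 4 (prior 1/8 each): the host has 6 equally likely choices, so probability 1/6; weight (1/8)·(1/6) = 1/48 each.
If it is in any of boxes 2, 3, 5, 7, and 8 (prior 1/8 each): that box was opened and seen not to hold the prize — ruled out; weight (1/8)·0 = 0 each.
If it is in box 6 (prior 1/8): the host has 21 equally likely choices, so probability 1/21; weight (1/8)·(1/21) = 1/168.
The weights sum to 1/21.
So P(the gold coin in box 6 | the host opened box 2, box 3, box 5, box 7, and box 8) = (1/168) / (1/21) = 1/8.

1/8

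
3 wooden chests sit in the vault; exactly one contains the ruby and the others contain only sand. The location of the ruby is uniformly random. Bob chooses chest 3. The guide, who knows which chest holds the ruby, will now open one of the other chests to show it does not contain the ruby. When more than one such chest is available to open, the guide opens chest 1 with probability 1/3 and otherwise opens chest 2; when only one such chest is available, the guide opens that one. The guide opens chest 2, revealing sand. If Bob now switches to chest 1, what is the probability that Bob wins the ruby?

Apply Bayes' rule, conditioning on where the ruby actually is.
If it is in chest 1 (prior 1/3): only chest 2 is available, probability 1; weight (1/3)·1 = 1/3.
If it is in chest 2 (prior 1/3): the guide opened chest 2, so this case is ruled out; weight (1/3)·0 = 0.
If it is in chest 3 (prior 1/3): chest 1 is available but not opened, probability 2/3; weight (1/3)·(2/3) = 2/9.
The weights sum to 5/9.
So P(the ruby in chest 1 | the guide opened chest 2) = (1/3) / (5/9) = 3/5.

3/5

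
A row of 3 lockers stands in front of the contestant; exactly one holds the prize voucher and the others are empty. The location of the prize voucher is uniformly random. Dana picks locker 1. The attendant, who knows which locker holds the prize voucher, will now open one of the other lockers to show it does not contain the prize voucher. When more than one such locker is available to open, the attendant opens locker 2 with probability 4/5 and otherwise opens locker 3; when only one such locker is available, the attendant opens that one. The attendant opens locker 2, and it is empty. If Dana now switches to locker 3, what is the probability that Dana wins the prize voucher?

5/9

Apply Bayes' rule, conditioning on where the prize voucher actually is.
If it is in locker 1 (prior 1/3): locker 2 is available, opened with probability 4/5; weight (1/3)·(4/5) = 4/15.
If it is in locker 2 (prior 1/3): the attendant opened locker 2, so this case is ruled out; weight (1/3)·0 = 0.
If it is in locker 3 (prior 1/3): only locker 2 is available, probability 1; weight (1/3)·1 = 1/3.
The weights sum to 3/5.
So P(the prize voucher in locker 3 | the attendant opened locker 2) = (1/3) / (3/5) = 5/9.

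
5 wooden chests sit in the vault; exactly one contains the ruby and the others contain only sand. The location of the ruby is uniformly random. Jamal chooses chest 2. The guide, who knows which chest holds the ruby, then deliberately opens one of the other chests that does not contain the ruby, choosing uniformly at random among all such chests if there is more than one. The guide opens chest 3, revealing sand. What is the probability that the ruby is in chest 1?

4/15

Apply Bayes' rule, conditioning on where the ruby actually is.
If it is in any of chests 1, 4, and 5 (prior 1/5 each): the guide has 3 equally likely choices, so probability 1/3; weight (1/5)·(1/3) = 1/15 each.
If it is in chest 2 (prior 1/5): the guide has 4 equally likely choices, so probability 1/4; weight (1/5)·(1/4) = 1/20.
If it is in chest 3 (prior 1/5): the guide opened chest 3, so this case is ruled out; weight (1/5)·0 = 0.
The weights sum to 1/4.
So P(the ruby in chest 1 | the guide opened chest 3) = (1/15) / (1/4) = 4/15.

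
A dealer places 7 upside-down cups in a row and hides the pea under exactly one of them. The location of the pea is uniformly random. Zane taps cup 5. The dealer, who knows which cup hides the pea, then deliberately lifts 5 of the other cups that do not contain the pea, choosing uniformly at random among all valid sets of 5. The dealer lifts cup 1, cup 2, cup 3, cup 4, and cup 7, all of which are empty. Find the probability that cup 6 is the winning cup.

6/7

Apply Bayes' rule, conditioning on where the pea actually is.
If it is under any of cups 1, 2, 3, 4, and 7 (prior 1/7 each): that cup was opened and seen not to hold the prize — ruled out; weight (1/7)·0 = 0 each.
If it is under cup 5 (prior 1/7): the dealer has 6 equally likely choices, so probability 1/6; weight (1/7)·(1/6) = 1/42.
If it is under cup 6 (prior 1/7): the dealer has no choice, probability 1; weight (1/7)·1 = 1/7.
The weights sum to 1/6.
So P(the pea under cup 6 | the dealer opened cup 1, cup 2, cup 3, cup 4, and cup 7) = (1/7) / (1/6) = 6/7.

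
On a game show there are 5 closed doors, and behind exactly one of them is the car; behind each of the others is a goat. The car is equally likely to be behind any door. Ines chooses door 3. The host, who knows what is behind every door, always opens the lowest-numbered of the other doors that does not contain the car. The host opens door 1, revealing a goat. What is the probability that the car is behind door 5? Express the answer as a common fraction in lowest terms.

1/4

Consider each possible location of the car in turn.
If it is behind door 1 (prior 1/5): the host opened door 1, so this case is ruled out; weight (1/5)·0 = 0.
If it is behind any of doors 2, 3, 4, and 5 (prior 1/5 each): door 1 is the lowest-numbered option available, probability 1; weight (1/5)·1 = 1/5 each.
The weights sum to 4/5.
So P(the car behind door 5 | the host opened door 1) = (1/5) / (4/5) = 1/4.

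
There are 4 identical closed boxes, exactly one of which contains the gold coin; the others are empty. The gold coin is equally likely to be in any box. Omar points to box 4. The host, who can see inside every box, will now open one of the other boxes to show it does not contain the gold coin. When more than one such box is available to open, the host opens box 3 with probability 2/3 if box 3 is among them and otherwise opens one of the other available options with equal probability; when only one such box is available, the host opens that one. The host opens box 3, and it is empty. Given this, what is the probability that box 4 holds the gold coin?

Consider each possible location of the gold coin in turn.
If it is in any of boxes 1, 2, and 4 (prior 1/4 each): box 3 is available, opened with probability 2/3; weight (1/4)·(2/3) = 1/6 each.
If it is in box 3 (prior 1/4): the host opened box 3, so this case is ruled out; weight (1/4)·0 = 0.
The weights sum to 1/2.
So P(the gold coin in box 4 | the host opened box 3) = (1/6) / (1/2) = 1/3.

1/3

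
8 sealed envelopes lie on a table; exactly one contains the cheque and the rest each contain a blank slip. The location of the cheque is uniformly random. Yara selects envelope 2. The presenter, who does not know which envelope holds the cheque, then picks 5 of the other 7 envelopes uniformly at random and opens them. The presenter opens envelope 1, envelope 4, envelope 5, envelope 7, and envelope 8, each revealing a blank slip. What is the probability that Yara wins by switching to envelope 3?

Apply Bayes' rule, conditioning on where the cheque actually is.
If it is in any of envelopes 1, 4, 5, 7, and 8 (prior 1/8 each): that envelope was opened and seen not to hold the prize — ruled out; weight (1/8)·0 = 0 each.
If it is in any of envelopes 2, 3, and 6 (prior 1/8 each): the presenter picks exactly this set with probability 1/21 regardless, and none is the prize; weight (1/8)·(1/21) = 1/168 each.
The weights sum to 1/56.
So P(the cheque in envelope 3 | the presenter opened envelope 1, envelope 4, envelope 5, envelope 7, and envelope 8) = (1/168) / (1/56) = 1/3.

1/3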